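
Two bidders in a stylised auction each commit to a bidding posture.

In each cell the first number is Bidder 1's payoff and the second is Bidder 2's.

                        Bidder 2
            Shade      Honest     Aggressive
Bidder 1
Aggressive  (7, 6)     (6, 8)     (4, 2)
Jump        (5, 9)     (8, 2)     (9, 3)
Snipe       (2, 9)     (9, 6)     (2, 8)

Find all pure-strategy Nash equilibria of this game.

Bidder 1 against Shade: payoffs 7, 5, 2 → best response Aggressive.
Bidder 1 against Honest: payoffs 6, 8, 9 → best response Snipe.
Bidder 1 against Aggressive: payoffs 4, 9, 2 → best response Jump.
Bidder 2 against Aggressive: payoffs 6, 8, 2 → best response Honest.
Bidder 2 against Jump: payoffs 9, 2, 3 → best response Shade.
Bidder 2 against Snipe: payoffs 9, 6, 8 → best response Shade.
No profile is a mutual best response for all players.

No pure-strategy Nash equilibrium.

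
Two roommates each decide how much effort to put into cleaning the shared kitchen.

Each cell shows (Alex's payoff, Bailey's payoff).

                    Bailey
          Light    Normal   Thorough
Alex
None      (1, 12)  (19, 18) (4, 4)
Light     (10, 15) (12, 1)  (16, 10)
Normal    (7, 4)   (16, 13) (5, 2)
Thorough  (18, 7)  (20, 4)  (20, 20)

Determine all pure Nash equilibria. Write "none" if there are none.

Alex against Light: payoffs 1, 10, 7, 18 → best response Thorough.
Alex against Normal: payoffs 19, 12, 16, 20 → best response Thorough.
Alex against Thorough: payoffs 4, 16, 5, 20 → best response Thorough.
Bailey against None: payoffs 12, 18, 4 → best response Normal.
Bailey against Light: payoffs 15, 1, 10 → best response Light.
Bailey against Normal: payoffs 4, 13, 2 → best response Normal.
Bailey against Thorough: payoffs 7, 4, 20 → best response Thorough.
Mutual best responses: (Thorough, Thorough).

The unique pure-strategy Nash equilibrium is (Thorough, Thorough).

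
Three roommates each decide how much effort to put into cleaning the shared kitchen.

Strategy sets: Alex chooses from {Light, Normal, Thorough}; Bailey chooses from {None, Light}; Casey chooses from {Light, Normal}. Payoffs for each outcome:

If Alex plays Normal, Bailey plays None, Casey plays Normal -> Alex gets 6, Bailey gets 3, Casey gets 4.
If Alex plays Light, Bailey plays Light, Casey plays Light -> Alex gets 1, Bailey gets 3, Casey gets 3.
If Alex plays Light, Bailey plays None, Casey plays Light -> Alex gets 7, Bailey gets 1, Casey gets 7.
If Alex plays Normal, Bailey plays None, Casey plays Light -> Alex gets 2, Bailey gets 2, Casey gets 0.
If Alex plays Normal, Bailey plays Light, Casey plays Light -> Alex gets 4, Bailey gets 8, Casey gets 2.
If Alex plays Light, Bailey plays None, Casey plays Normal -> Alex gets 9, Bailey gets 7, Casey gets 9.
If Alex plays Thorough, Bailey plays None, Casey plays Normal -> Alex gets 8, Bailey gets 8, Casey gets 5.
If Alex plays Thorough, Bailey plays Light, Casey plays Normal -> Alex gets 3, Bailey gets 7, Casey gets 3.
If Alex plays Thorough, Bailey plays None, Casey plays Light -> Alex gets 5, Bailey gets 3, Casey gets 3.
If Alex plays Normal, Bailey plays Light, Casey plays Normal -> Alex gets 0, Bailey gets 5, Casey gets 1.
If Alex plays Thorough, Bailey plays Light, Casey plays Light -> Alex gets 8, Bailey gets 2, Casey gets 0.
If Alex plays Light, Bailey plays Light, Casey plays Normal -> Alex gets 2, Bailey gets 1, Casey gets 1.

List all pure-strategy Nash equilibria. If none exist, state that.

(Light, None, Light): Bailey can switch to Light (1 → 3). Not NE.
(Light, None, Normal): Alex gets 9, best alternative 8; Bailey gets 7, best alternative 1; Casey gets 9, best alternative 7. No profitable deviation — NE.
(Light, Light, Light): Alex can switch to Normal (1 → 4). Not NE.
(Light, Light, Normal): Alex can switch to Thorough (2 → 3). Not NE.
(Normal, None, Light): Alex can switch to Light (2 → 7). Not NE.
(Normal, None, Normal): Alex can switch to Light (6 → 9). Not NE.
(Normal, Light, Light): Alex can switch to Thorough (4 → 8). Not NE.
(Normal, Light, Normal): Alex can switch to Light (0 → 2). Not NE.
(Thorough, None, Light): Alex can switch to Light (5 → 7). Not NE.
(Thorough, None, Normal): Alex can switch to Light (8 → 9). Not NE.
(Thorough, Light, Light): Bailey can switch to None (2 → 3). Not NE.
(Thorough, Light, Normal): Bailey can switch to None (7 → 8). Not NE.

The unique pure-strategy Nash equilibrium is (Light, None, Normal).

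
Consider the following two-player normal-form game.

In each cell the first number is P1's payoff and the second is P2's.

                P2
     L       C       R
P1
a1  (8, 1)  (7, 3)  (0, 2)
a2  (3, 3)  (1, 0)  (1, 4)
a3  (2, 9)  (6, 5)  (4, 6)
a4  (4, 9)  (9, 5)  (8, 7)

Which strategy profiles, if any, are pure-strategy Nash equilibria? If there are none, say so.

(a1, L): P2 can switch to C (1 → 3). Not NE.
(a1, C): P1 can switch to a4 (7 → 9). Not NE.
(a1, R): P1 can switch to a2 (0 → 1). Not NE.
(a2, L): P1 can switch to a1 (3 → 8). Not NE.
(a2, C): P1 can switch to a1 (1 → 7). Not NE.
(a2, R): P1 can switch to a3 (1 → 4). Not NE.
(The remaining 6 profiles each have a profitable deviation by the same check.)

No pure-strategy Nash equilibrium.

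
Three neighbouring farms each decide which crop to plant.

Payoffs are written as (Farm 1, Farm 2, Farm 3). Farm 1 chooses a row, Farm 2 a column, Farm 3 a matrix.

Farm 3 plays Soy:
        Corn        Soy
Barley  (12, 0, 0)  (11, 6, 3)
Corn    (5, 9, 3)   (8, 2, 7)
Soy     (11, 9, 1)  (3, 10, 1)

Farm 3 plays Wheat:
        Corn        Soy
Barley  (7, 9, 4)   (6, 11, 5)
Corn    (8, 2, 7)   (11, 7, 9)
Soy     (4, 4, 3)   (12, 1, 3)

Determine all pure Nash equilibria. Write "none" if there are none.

No pure-strategy Nash equilibrium.

For each strategy profile, look for a profitable unilateral deviation.
(Barley, Corn, Soy): Farm 2 can switch to Soy (0 → 6). Not NE.
(Barley, Corn, Wheat): Farm 1 can switch to Corn (7 → 8). Not NE.
(Barley, Soy, Soy): Farm 3 can switch to Wheat (3 → 5). Not NE.
(Barley, Soy, Wheat): Farm 1 can switch to Corn (6 → 11). Not NE.
(Corn, Corn, Soy): Farm 1 can switch to Barley (5 → 12). Not NE.
(Corn, Corn, Wheat): Farm 2 can switch to Soy (2 → 7). Not NE.
(The remaining 6 profiles each have a profitable deviation by the same check.)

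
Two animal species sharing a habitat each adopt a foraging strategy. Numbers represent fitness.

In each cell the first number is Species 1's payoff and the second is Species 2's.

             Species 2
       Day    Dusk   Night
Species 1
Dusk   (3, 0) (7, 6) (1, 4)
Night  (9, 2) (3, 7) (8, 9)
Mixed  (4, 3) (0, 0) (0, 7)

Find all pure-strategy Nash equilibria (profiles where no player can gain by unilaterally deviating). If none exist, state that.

Pure-strategy Nash equilibria: (Dusk, Dusk), (Night, Night)

(Dusk, Day): Species 1 can switch to Night (3 → 9). Not NE.
(Dusk, Dusk): Species 1 gets 7, best alternative 3; Species 2 gets 6, best alternative 4. No profitable deviation — NE.
(Dusk, Night): Species 1 can switch to Night (1 → 8). Not NE.
(Night, Day): Species 2 can switch to Dusk (2 → 7). Not NE.
(Night, Dusk): Species 1 can switch to Dusk (3 → 7). Not NE.
(Night, Night): Species 1 gets 8, best alternative 1; Species 2 gets 9, best alternative 7. No profitable deviation — NE.
(Mixed, Day): Species 1 can switch to Night (4 → 9). Not NE.
(Mixed, Dusk): Species 1 can switch to Dusk (0 → 7). Not NE.
(Mixed, Night): Species 1 can switch to Dusk (0 → 1). Not NE.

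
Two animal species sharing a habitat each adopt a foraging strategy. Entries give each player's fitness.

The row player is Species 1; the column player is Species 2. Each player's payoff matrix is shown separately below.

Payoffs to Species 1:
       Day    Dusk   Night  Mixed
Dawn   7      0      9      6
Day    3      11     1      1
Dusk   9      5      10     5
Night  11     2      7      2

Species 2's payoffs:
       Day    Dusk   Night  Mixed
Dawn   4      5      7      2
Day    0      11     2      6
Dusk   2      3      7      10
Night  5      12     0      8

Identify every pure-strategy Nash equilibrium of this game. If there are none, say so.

Pure NE: (Day, Dusk)

(Dawn, Day): Species 1 can switch to Dusk (7 → 9). Not NE.
(Dawn, Dusk): Species 1 can switch to Day (0 → 11). Not NE.
(Dawn, Night): Species 1 can switch to Dusk (9 → 10). Not NE.
(Dawn, Mixed): Species 2 can switch to Day (2 → 4). Not NE.
(Day, Day): Species 1 can switch to Dawn (3 → 7). Not NE.
(Day, Dusk): Species 1 gets 11, best alternative 5; Species 2 gets 11, best alternative 6. No profitable deviation — NE.
(Day, Night): Species 1 can switch to Dawn (1 → 9). Not NE.
(Day, Mixed): Species 1 can switch to Dawn (1 → 6). Not NE.
(Dusk, Day): Species 1 can switch to Night (9 → 11). Not NE.
(Dusk, Dusk): Species 1 can switch to Day (5 → 11). Not NE.
(Dusk, Night): Species 2 can switch to Mixed (7 → 10). Not NE.
(Dusk, Mixed): Species 1 can switch to Dawn (5 → 6). Not NE.
(Night, Day): Species 2 can switch to Dusk (5 → 12). Not NE.
(The remaining 3 profiles each have a profitable deviation by the same check.)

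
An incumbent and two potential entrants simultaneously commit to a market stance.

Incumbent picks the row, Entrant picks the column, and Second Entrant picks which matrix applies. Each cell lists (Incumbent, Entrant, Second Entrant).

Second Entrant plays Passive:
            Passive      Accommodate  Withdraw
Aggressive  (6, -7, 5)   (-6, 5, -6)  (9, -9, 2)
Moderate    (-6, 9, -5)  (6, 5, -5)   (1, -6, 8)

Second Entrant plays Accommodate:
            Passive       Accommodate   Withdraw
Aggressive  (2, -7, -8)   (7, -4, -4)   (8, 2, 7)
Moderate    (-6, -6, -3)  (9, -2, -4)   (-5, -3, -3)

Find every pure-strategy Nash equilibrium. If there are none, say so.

For each player, find the best response to each opponent profile; mutual best responses are the pure NE.
Incumbent against (Passive, Passive): payoffs 6, -6 → best response Aggressive.
Incumbent against (Passive, Accommodate): payoffs 2, -6 → best response Aggressive.
Incumbent against (Accommodate, Passive): payoffs -6, 6 → best response Moderate.
Incumbent against (Accommodate, Accommodate): payoffs 7, 9 → best response Moderate.
Incumbent against (Withdraw, Passive): payoffs 9, 1 → best response Aggressive.
Incumbent against (Withdraw, Accommodate): payoffs 8, -5 → best response Aggressive.
Entrant against (Aggressive, Passive): payoffs -7, 5, -9 → best response Accommodate.
Entrant against (Aggressive, Accommodate): payoffs -7, -4, 2 → best response Withdraw.
Entrant against (Moderate, Passive): payoffs 9, 5, -6 → best response Passive.
Entrant against (Moderate, Accommodate): payoffs -6, -2, -3 → best response Accommodate.
Second Entrant against (Aggressive, Passive): payoffs 5, -8 → best response Passive.
Second Entrant against (Aggressive, Accommodate): payoffs -6, -4 → best response Accommodate.
Second Entrant against (Aggressive, Withdraw): payoffs 2, 7 → best response Accommodate.
Second Entrant against (Moderate, Passive): payoffs -5, -3 → best response Accommodate.
Second Entrant against (Moderate, Accommodate): payoffs -5, -4 → best response Accommodate.
Second Entrant against (Moderate, Withdraw): payoffs 8, -3 → best response Passive.
Mutual best responses: (Aggressive, Withdraw, Accommodate); (Moderate, Accommodate, Accommodate).

The pure Nash equilibria are (Aggressive, Withdraw, Accommodate), (Moderate, Accommodate, Accommodate).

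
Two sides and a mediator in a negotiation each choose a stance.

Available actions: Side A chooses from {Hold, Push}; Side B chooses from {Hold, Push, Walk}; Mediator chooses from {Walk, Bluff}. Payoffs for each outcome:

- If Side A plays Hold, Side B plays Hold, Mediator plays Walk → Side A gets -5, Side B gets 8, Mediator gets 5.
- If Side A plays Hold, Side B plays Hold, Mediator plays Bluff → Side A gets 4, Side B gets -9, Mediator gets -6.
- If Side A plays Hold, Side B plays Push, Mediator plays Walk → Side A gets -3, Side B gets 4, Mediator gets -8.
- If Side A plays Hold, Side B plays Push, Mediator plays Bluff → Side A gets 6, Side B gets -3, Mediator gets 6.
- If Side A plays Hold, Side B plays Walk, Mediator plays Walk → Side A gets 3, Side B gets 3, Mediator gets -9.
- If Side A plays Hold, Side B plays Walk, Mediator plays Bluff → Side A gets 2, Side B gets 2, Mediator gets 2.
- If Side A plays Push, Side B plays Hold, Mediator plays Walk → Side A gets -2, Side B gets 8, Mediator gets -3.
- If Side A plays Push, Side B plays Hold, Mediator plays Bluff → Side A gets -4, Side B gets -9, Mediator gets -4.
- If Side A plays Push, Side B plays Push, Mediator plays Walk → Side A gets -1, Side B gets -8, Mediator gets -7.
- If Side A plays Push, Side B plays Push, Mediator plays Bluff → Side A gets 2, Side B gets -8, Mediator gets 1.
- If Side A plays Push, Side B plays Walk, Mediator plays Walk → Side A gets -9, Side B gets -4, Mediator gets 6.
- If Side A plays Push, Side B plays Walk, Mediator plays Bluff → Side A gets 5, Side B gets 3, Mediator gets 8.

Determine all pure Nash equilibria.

Check each profile: it is a Nash equilibrium iff no player can strictly gain by switching unilaterally.
(Hold, Hold, Walk): Side A can switch to Push (-5 → -2). Not NE.
(Hold, Hold, Bluff): Side B can switch to Push (-9 → -3). Not NE.
(Hold, Push, Walk): Side A can switch to Push (-3 → -1). Not NE.
(Hold, Push, Bluff): Side B can switch to Walk (-3 → 2). Not NE.
(Hold, Walk, Walk): Side B can switch to Hold (3 → 8). Not NE.
(Hold, Walk, Bluff): Side A can switch to Push (2 → 5). Not NE.
(Push, Hold, Walk): Side A gets -2, best alternative -5; Side B gets 8, best alternative -4; Mediator gets -3, best alternative -4. No profitable deviation — NE.
(Push, Walk, Bluff): Side A gets 5, best alternative 2; Side B gets 3, best alternative -8; Mediator gets 8, best alternative 6. No profitable deviation — NE.
(The remaining 4 profiles each have a profitable deviation by the same check.)

Pure-strategy Nash equilibria: (Push, Hold, Walk), (Push, Walk, Bluff)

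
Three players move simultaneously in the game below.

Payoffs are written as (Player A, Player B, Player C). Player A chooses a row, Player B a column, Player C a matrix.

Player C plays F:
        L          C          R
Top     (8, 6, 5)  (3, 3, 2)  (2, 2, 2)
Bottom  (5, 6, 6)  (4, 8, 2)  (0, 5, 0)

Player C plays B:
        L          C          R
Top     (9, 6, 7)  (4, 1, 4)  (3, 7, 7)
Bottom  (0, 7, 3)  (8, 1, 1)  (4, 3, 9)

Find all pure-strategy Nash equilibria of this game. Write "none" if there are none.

Mark each player's best response to every combination of opponents' strategies; a profile where every player is best-responding is a pure Nash equilibrium.
Player A against (L, F): payoffs 8, 5 → best response Top.
Player A against (L, B): payoffs 9, 0 → best response Top.
Player A against (C, F): payoffs 3, 4 → best response Bottom.
Player A against (C, B): payoffs 4, 8 → best response Bottom.
Player A against (R, F): payoffs 2, 0 → best response Top.
Player A against (R, B): payoffs 3, 4 → best response Bottom.
Player B against (Top, F): payoffs 6, 3, 2 → best response L.
Player B against (Top, B): payoffs 6, 1, 7 → best response R.
Player B against (Bottom, F): payoffs 6, 8, 5 → best response C.
Player B against (Bottom, B): payoffs 7, 1, 3 → best response L.
Player C against (Top, L): payoffs 5, 7 → best response B.
Player C against (Top, C): payoffs 2, 4 → best response B.
Player C against (Top, R): payoffs 2, 7 → best response B.
Player C against (Bottom, L): payoffs 6, 3 → best response F.
Player C against (Bottom, C): payoffs 2, 1 → best response F.
Player C against (Bottom, R): payoffs 0, 9 → best response B.
Mutual best responses: (Bottom, C, F).

Pure NE: (Bottom, C, F)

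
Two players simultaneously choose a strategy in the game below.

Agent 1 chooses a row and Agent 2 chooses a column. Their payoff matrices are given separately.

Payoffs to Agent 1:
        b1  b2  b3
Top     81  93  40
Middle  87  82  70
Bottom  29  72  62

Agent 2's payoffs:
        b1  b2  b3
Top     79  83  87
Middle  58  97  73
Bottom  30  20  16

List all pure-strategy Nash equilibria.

(Top, b1): Agent 1 can switch to Middle (81 → 87). Not NE.
(Top, b2): Agent 2 can switch to b3 (83 → 87). Not NE.
(Top, b3): Agent 1 can switch to Middle (40 → 70). Not NE.
(Middle, b1): Agent 2 can switch to b2 (58 → 97). Not NE.
(Middle, b2): Agent 1 can switch to Top (82 → 93). Not NE.
(Middle, b3): Agent 2 can switch to b2 (73 → 97). Not NE.
(Bottom, b1): Agent 1 can switch to Top (29 → 81). Not NE.
(Bottom, b2): Agent 1 can switch to Top (72 → 93). Not NE.
(Bottom, b3): Agent 1 can switch to Middle (62 → 70). Not NE.

none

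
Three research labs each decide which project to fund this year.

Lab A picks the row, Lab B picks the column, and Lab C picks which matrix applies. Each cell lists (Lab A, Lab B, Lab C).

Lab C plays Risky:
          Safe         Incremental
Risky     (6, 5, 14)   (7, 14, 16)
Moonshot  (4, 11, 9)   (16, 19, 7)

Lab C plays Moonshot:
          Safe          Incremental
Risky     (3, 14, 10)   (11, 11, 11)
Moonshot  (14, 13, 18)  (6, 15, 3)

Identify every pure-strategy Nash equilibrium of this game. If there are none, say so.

For each strategy profile, look for a profitable unilateral deviation.
(Risky, Safe, Risky): Lab B can switch to Incremental (5 → 14). Not NE.
(Risky, Safe, Moonshot): Lab A can switch to Moonshot (3 → 14). Not NE.
(Risky, Incremental, Risky): Lab A can switch to Moonshot (7 → 16). Not NE.
(Risky, Incremental, Moonshot): Lab B can switch to Safe (11 → 14). Not NE.
(Moonshot, Safe, Risky): Lab A can switch to Risky (4 → 6). Not NE.
(Moonshot, Safe, Moonshot): Lab B can switch to Incremental (13 → 15). Not NE.
(Moonshot, Incremental, Risky): Lab A gets 16, best alternative 7; Lab B gets 19, best alternative 11; Lab C gets 7, best alternative 3. No profitable deviation — NE.
(The remaining 1 profile has a profitable deviation by the same check.)

Pure NE: (Moonshot, Incremental, Risky)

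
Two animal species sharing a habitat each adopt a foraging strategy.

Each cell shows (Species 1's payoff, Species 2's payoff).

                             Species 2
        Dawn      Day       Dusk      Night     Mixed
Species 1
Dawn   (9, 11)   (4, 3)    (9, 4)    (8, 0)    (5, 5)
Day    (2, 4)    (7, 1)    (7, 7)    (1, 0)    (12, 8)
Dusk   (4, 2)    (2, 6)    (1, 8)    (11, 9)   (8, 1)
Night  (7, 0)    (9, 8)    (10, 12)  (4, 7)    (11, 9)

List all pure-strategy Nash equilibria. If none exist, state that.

(Dawn, Dawn); (Day, Mixed); (Dusk, Night); (Night, Dusk)

(Dawn, Dawn): Species 1 gets 9, best alternative 7; Species 2 gets 11, best alternative 5. No profitable deviation — NE.
(Dawn, Day): Species 1 can switch to Day (4 → 7). Not NE.
(Dawn, Dusk): Species 1 can switch to Night (9 → 10). Not NE.
(Dawn, Night): Species 1 can switch to Dusk (8 → 11). Not NE.
(Dawn, Mixed): Species 1 can switch to Day (5 → 12). Not NE.
(Day, Dawn): Species 1 can switch to Dawn (2 → 9). Not NE.
(Day, Day): Species 1 can switch to Night (7 → 9). Not NE.
(Day, Dusk): Species 1 can switch to Dawn (7 → 9). Not NE.
(Day, Night): Species 1 can switch to Dawn (1 → 8). Not NE.
(Day, Mixed): Species 1 gets 12, best alternative 11; Species 2 gets 8, best alternative 7. No profitable deviation — NE.
(Dusk, Night): Species 1 gets 11, best alternative 8; Species 2 gets 9, best alternative 8. No profitable deviation — NE.
(Night, Dusk): Species 1 gets 10, best alternative 9; Species 2 gets 12, best alternative 9. No profitable deviation — NE.
(The remaining 8 profiles each have a profitable deviation by the same check.)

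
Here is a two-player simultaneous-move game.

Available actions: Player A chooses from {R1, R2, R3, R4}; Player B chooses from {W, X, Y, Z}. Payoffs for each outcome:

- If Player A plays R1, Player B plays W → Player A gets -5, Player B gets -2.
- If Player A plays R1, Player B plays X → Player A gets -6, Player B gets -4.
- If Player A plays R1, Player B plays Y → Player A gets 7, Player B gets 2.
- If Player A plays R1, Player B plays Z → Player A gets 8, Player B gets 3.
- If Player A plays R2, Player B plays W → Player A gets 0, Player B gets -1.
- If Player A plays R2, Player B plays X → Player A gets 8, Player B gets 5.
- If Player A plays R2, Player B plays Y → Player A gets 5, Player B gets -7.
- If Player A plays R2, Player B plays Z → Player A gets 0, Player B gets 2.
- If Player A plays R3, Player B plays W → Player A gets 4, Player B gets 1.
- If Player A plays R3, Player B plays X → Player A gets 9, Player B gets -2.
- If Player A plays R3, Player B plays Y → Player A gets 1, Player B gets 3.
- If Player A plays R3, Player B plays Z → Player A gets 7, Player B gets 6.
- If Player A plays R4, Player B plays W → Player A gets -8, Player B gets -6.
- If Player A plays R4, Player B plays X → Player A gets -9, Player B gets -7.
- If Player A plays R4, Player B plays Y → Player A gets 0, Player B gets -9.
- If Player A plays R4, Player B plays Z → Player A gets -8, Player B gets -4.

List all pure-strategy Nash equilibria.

(R1, W): Player A can switch to R2 (-5 → 0). Not NE.
(R1, X): Player A can switch to R2 (-6 → 8). Not NE.
(R1, Y): Player B can switch to Z (2 → 3). Not NE.
(R1, Z): Player A gets 8, best alternative 7; Player B gets 3, best alternative 2. No profitable deviation — NE.
(R2, W): Player A can switch to R3 (0 → 4). Not NE.
(R2, X): Player A can switch to R3 (8 → 9). Not NE.
(R2, Y): Player A can switch to R1 (5 → 7). Not NE.
(R2, Z): Player A can switch to R1 (0 → 8). Not NE.
(R3, W): Player B can switch to Y (1 → 3). Not NE.
(R3, X): Player B can switch to W (-2 → 1). Not NE.
(R3, Y): Player A can switch to R1 (1 → 7). Not NE.
(The remaining 5 profiles each have a profitable deviation by the same check.)

The unique pure-strategy Nash equilibrium is (R1, Z).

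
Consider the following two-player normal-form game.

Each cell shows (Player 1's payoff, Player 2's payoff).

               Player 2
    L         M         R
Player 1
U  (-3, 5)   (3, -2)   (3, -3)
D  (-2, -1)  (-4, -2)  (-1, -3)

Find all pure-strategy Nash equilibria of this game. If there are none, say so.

The unique pure-strategy Nash equilibrium is (D, L).

For each player, find the best response to each opponent profile; mutual best responses are the pure NE.
Player 1 against L: payoffs -3, -2 → best response D.
Player 1 against M: payoffs 3, -4 → best response U.
Player 1 against R: payoffs 3, -1 → best response U.
Player 2 against U: payoffs 5, -2, -3 → best response L.
Player 2 against D: payoffs -1, -2, -3 → best response L.
Mutual best responses: (D, L).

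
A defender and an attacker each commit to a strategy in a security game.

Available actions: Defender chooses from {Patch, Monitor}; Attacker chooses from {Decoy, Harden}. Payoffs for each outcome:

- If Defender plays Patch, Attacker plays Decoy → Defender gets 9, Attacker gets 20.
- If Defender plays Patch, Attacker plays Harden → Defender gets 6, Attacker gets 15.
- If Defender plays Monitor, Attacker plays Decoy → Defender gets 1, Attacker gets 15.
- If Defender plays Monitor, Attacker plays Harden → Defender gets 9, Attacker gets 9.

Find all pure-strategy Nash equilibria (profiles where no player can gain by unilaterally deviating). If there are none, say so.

Pure NE: (Patch, Decoy)

For each strategy profile, look for a profitable unilateral deviation.
(Patch, Decoy): Defender gets 9, best alternative 1; Attacker gets 20, best alternative 15. No profitable deviation — NE.
(Patch, Harden): Defender can switch to Monitor (6 → 9). Not NE.
(Monitor, Decoy): Defender can switch to Patch (1 → 9). Not NE.
(Monitor, Harden): Attacker can switch to Decoy (9 → 15). Not NE.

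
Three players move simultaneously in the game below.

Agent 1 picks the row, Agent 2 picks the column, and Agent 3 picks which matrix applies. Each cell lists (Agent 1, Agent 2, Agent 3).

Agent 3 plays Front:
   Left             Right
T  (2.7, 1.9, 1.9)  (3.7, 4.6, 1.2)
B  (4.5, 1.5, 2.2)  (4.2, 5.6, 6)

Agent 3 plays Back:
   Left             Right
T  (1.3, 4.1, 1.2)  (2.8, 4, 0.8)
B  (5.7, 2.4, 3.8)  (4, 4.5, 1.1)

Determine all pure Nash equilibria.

The unique pure-strategy Nash equilibrium is (B, Right, Front).

Mark each player's best response to every combination of opponents' strategies; a profile where every player is best-responding is a pure Nash equilibrium.
Agent 1 against (Left, Front): payoffs 2.7, 4.5 → best response B.
Agent 1 against (Left, Back): payoffs 1.3, 5.7 → best response B.
Agent 1 against (Right, Front): payoffs 3.7, 4.2 → best response B.
Agent 1 against (Right, Back): payoffs 2.8, 4 → best response B.
Agent 2 against (T, Front): payoffs 1.9, 4.6 → best response Right.
Agent 2 against (T, Back): payoffs 4.1, 4 → best response Left.
Agent 2 against (B, Front): payoffs 1.5, 5.6 → best response Right.
Agent 2 against (B, Back): payoffs 2.4, 4.5 → best response Right.
Agent 3 against (T, Left): payoffs 1.9, 1.2 → best response Front.
Agent 3 against (T, Right): payoffs 1.2, 0.8 → best response Front.
Agent 3 against (B, Left): payoffs 2.2, 3.8 → best response Back.
Agent 3 against (B, Right): payoffs 6, 1.1 → best response Front.
Mutual best responses: (B, Right, Front).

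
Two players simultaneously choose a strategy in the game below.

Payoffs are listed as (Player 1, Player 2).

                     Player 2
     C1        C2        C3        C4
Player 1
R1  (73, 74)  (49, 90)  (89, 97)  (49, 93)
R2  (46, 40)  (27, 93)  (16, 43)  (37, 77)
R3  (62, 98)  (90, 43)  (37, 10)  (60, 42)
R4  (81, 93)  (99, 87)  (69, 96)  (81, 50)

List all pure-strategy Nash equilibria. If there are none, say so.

Pure NE: (R1, C3)

Player 1 against C1: payoffs 73, 46, 62, 81 → best response R4.
Player 1 against C2: payoffs 49, 27, 90, 99 → best response R4.
Player 1 against C3: payoffs 89, 16, 37, 69 → best response R1.
Player 1 against C4: payoffs 49, 37, 60, 81 → best response R4.
Player 2 against R1: payoffs 74, 90, 97, 93 → best response C3.
Player 2 against R2: payoffs 40, 93, 43, 77 → best response C2.
Player 2 against R3: payoffs 98, 43, 10, 42 → best response C1.
Player 2 against R4: payoffs 93, 87, 96, 50 → best response C3.
Mutual best responses: (R1, C3).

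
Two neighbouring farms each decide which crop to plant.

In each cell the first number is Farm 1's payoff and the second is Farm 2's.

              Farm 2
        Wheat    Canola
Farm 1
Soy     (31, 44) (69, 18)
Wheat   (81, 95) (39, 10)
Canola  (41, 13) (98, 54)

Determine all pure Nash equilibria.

Pure-strategy Nash equilibria: (Wheat, Wheat), (Canola, Canola)

(Soy, Wheat): Farm 1 can switch to Wheat (31 → 81). Not NE.
(Soy, Canola): Farm 1 can switch to Canola (69 → 98). Not NE.
(Wheat, Wheat): Farm 1 gets 81, best alternative 41; Farm 2 gets 95, best alternative 10. No profitable deviation — NE.
(Wheat, Canola): Farm 1 can switch to Soy (39 → 69). Not NE.
(Canola, Wheat): Farm 1 can switch to Wheat (41 → 81). Not NE.
(Canola, Canola): Farm 1 gets 98, best alternative 69; Farm 2 gets 54, best alternative 13. No profitable deviation — NE.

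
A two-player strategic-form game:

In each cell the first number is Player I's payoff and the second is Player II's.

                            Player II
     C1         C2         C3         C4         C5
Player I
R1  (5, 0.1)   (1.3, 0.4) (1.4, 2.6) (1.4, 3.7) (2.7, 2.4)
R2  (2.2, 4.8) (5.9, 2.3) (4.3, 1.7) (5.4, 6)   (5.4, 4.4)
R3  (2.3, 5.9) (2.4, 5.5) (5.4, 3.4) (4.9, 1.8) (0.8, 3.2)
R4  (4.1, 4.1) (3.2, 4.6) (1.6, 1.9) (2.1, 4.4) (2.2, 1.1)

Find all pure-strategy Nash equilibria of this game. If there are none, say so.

Player I against C1: payoffs 5, 2.2, 2.3, 4.1 → best response R1.
Player I against C2: payoffs 1.3, 5.9, 2.4, 3.2 → best response R2.
Player I against C3: payoffs 1.4, 4.3, 5.4, 1.6 → best response R3.
Player I against C4: payoffs 1.4, 5.4, 4.9, 2.1 → best response R2.
Player I against C5: payoffs 2.7, 5.4, 0.8, 2.2 → best response R2.
Player II against R1: payoffs 0.1, 0.4, 2.6, 3.7, 2.4 → best response C4.
Player II against R2: payoffs 4.8, 2.3, 1.7, 6, 4.4 → best response C4.
Player II against R3: payoffs 5.9, 5.5, 3.4, 1.8, 3.2 → best response C1.
Player II against R4: payoffs 4.1, 4.6, 1.9, 4.4, 1.1 → best response C2.
Mutual best responses: (R2, C4).

The unique pure-strategy Nash equilibrium is (R2, C4).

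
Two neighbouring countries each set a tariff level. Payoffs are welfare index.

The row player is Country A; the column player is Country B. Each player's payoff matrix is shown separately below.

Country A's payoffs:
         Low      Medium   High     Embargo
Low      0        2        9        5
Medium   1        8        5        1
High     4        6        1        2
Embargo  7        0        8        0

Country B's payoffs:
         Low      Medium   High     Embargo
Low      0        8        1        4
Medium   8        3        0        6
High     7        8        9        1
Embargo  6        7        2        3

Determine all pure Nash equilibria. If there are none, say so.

Check each profile: it is a Nash equilibrium iff no player can strictly gain by switching unilaterally.
(Low, Low): Country A can switch to Medium (0 → 1). Not NE.
(Low, Medium): Country A can switch to Medium (2 → 8). Not NE.
(Low, High): Country B can switch to Medium (1 → 8). Not NE.
(Low, Embargo): Country B can switch to Medium (4 → 8). Not NE.
(Medium, Low): Country A can switch to High (1 → 4). Not NE.
(Medium, Medium): Country B can switch to Low (3 → 8). Not NE.
(Medium, High): Country A can switch to Low (5 → 9). Not NE.
(Medium, Embargo): Country A can switch to Low (1 → 5). Not NE.
(High, Low): Country A can switch to Embargo (4 → 7). Not NE.
(High, Medium): Country A can switch to Medium (6 → 8). Not NE.
(The remaining 6 profiles each have a profitable deviation by the same check.)

No pure-strategy Nash equilibrium.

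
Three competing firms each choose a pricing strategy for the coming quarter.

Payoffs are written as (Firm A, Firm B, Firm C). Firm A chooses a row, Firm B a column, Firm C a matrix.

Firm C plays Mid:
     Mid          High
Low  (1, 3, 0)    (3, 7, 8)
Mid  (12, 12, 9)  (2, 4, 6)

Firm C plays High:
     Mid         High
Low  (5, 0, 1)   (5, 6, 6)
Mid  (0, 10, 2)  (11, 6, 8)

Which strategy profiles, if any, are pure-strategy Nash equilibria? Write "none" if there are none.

Firm A against (Mid, Mid): payoffs 1, 12 → best response Mid.
Firm A against (Mid, High): payoffs 5, 0 → best response Low.
Firm A against (High, Mid): payoffs 3, 2 → best response Low.
Firm A against (High, High): payoffs 5, 11 → best response Mid.
Firm B against (Low, Mid): payoffs 3, 7 → best response High.
Firm B against (Low, High): payoffs 0, 6 → best response High.
Firm B against (Mid, Mid): payoffs 12, 4 → best response Mid.
Firm B against (Mid, High): payoffs 10, 6 → best response Mid.
Firm C against (Low, Mid): payoffs 0, 1 → best response High.
Firm C against (Low, High): payoffs 8, 6 → best response Mid.
Firm C against (Mid, Mid): payoffs 9, 2 → best response Mid.
Firm C against (Mid, High): payoffs 6, 8 → best response High.
Mutual best responses: (Low, High, Mid); (Mid, Mid, Mid).

The pure Nash equilibria are (Low, High, Mid); (Mid, Mid, Mid).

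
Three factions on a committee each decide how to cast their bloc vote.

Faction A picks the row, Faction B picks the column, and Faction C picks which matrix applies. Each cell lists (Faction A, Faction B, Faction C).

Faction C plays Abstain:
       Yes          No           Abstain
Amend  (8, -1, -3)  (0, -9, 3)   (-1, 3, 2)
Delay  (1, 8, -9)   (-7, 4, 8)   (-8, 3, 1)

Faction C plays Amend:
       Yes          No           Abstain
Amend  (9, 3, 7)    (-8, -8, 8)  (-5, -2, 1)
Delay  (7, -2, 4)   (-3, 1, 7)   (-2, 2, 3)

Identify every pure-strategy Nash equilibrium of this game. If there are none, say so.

(Amend, Yes, Abstain): Faction B can switch to Abstain (-1 → 3). Not NE.
(Amend, Yes, Amend): Faction A gets 9, best alternative 7; Faction B gets 3, best alternative -2; Faction C gets 7, best alternative -3. No profitable deviation — NE.
(Amend, No, Abstain): Faction B can switch to Yes (-9 → -1). Not NE.
(Amend, No, Amend): Faction A can switch to Delay (-8 → -3). Not NE.
(Amend, Abstain, Abstain): Faction A gets -1, best alternative -8; Faction B gets 3, best alternative -1; Faction C gets 2, best alternative 1. No profitable deviation — NE.
(Amend, Abstain, Amend): Faction A can switch to Delay (-5 → -2). Not NE.
(Delay, Yes, Abstain): Faction A can switch to Amend (1 → 8). Not NE.
(Delay, Yes, Amend): Faction A can switch to Amend (7 → 9). Not NE.
(Delay, No, Abstain): Faction A can switch to Amend (-7 → 0). Not NE.
(Delay, No, Amend): Faction B can switch to Abstain (1 → 2). Not NE.
(Delay, Abstain, Amend): Faction A gets -2, best alternative -5; Faction B gets 2, best alternative 1; Faction C gets 3, best alternative 1. No profitable deviation — NE.
(The remaining 1 profile has a profitable deviation by the same check.)

Pure-strategy Nash equilibria: (Amend, Yes, Amend); (Amend, Abstain, Abstain); (Delay, Abstain, Amend)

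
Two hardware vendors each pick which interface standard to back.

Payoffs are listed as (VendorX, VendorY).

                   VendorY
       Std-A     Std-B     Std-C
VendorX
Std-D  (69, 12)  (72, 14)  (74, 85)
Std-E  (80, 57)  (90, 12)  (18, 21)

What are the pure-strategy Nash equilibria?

The pure Nash equilibria are (Std-D, Std-C), (Std-E, Std-A).

VendorX against Std-A: payoffs 69, 80 → best response Std-E.
VendorX against Std-B: payoffs 72, 90 → best response Std-E.
VendorX against Std-C: payoffs 74, 18 → best response Std-D.
VendorY against Std-D: payoffs 12, 14, 85 → best response Std-C.
VendorY against Std-E: payoffs 57, 12, 21 → best response Std-A.
Mutual best responses: (Std-D, Std-C); (Std-E, Std-A).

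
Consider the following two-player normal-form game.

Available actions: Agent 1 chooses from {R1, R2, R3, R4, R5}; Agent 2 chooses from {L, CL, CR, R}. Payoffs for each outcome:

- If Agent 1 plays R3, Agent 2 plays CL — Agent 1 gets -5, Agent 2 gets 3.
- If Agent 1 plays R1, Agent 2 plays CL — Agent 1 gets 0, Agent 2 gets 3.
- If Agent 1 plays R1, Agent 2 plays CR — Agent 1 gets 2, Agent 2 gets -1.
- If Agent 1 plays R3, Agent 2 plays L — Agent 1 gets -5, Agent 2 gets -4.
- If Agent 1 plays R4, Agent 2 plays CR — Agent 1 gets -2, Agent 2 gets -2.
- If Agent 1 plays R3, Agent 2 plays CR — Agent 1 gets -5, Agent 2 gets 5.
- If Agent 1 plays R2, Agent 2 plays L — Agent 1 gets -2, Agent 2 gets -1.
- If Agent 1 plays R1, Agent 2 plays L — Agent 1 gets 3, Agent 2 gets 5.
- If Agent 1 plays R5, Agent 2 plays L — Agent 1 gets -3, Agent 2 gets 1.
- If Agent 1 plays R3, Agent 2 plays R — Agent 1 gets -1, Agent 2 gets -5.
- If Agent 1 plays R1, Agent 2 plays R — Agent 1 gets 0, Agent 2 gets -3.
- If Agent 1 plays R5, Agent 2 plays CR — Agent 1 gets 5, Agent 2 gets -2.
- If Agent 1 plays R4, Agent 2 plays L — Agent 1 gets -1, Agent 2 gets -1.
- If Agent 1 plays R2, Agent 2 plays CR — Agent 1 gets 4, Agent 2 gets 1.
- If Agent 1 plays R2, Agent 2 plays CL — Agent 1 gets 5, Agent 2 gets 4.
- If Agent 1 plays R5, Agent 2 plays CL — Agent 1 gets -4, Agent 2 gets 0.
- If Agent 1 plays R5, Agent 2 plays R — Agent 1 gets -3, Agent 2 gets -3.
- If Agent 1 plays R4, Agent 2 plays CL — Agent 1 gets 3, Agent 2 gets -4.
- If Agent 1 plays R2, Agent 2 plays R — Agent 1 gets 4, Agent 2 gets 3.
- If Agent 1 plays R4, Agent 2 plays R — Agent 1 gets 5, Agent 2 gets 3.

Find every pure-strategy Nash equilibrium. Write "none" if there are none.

(R1, L) and (R2, CL) and (R4, R)

For each player, find the best response to each opponent profile; mutual best responses are the pure NE.
Agent 1 against L: payoffs 3, -2, -5, -1, -3 → best response R1.
Agent 1 against CL: payoffs 0, 5, -5, 3, -4 → best response R2.
Agent 1 against CR: payoffs 2, 4, -5, -2, 5 → best response R5.
Agent 1 against R: payoffs 0, 4, -1, 5, -3 → best response R4.
Agent 2 against R1: payoffs 5, 3, -1, -3 → best response L.
Agent 2 against R2: payoffs -1, 4, 1, 3 → best response CL.
Agent 2 against R3: payoffs -4, 3, 5, -5 → best response CR.
Agent 2 against R4: payoffs -1, -4, -2, 3 → best response R.
Agent 2 against R5: payoffs 1, 0, -2, -3 → best response L.
Mutual best responses: (R1, L); (R2, CL); (R4, R).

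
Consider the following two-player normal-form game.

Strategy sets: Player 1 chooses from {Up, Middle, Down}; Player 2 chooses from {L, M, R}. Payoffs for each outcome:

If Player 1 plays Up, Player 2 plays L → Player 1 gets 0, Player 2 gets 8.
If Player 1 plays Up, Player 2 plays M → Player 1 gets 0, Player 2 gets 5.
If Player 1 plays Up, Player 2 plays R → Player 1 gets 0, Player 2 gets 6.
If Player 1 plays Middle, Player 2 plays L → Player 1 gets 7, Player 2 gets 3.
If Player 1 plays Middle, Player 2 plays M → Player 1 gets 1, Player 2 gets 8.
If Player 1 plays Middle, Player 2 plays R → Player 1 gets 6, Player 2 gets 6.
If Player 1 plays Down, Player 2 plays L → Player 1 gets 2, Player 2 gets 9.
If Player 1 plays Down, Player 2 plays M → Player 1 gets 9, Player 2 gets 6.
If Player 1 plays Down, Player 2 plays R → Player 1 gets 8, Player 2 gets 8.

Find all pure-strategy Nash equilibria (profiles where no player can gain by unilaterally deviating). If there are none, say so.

Player 1 against L: payoffs 0, 7, 2 → best response Middle.
Player 1 against M: payoffs 0, 1, 9 → best response Down.
Player 1 against R: payoffs 0, 6, 8 → best response Down.
Player 2 against Up: payoffs 8, 5, 6 → best response L.
Player 2 against Middle: payoffs 3, 8, 6 → best response M.
Player 2 against Down: payoffs 9, 6, 8 → best response L.
No profile is a mutual best response for all players.

There is no pure-strategy Nash equilibrium.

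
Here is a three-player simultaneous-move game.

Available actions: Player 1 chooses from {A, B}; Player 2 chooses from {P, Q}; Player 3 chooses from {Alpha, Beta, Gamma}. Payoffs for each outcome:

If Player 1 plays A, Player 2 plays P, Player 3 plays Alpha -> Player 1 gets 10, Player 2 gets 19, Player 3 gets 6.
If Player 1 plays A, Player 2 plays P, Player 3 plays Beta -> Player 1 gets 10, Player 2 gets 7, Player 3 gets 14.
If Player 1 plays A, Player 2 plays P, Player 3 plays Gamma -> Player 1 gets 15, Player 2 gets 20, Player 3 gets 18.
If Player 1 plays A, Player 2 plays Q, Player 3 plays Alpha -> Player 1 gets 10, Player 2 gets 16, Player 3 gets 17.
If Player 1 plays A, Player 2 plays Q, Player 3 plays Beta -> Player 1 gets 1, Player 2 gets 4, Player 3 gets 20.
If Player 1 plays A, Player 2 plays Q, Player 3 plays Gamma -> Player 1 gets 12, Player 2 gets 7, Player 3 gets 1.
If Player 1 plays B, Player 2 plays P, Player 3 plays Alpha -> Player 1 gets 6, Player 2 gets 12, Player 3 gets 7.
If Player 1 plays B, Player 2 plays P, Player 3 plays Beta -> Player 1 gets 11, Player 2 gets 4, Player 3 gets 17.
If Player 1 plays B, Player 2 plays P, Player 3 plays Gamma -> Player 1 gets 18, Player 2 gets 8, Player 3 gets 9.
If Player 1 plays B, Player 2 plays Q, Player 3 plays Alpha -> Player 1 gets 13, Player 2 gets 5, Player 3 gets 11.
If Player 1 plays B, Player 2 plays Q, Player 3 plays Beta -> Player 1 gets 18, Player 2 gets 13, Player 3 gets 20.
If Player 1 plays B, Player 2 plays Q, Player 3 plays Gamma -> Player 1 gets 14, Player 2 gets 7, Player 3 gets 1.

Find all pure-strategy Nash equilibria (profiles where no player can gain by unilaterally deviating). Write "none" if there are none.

Player 1 against (P, Alpha): payoffs 10, 6 → best response A.
Player 1 against (P, Beta): payoffs 10, 11 → best response B.
Player 1 against (P, Gamma): payoffs 15, 18 → best response B.
Player 1 against (Q, Alpha): payoffs 10, 13 → best response B.
Player 1 against (Q, Beta): payoffs 1, 18 → best response B.
Player 1 against (Q, Gamma): payoffs 12, 14 → best response B.
Player 2 against (A, Alpha): payoffs 19, 16 → best response P.
Player 2 against (A, Beta): payoffs 7, 4 → best response P.
Player 2 against (A, Gamma): payoffs 20, 7 → best response P.
Player 2 against (B, Alpha): payoffs 12, 5 → best response P.
Player 2 against (B, Beta): payoffs 4, 13 → best response Q.
Player 2 against (B, Gamma): payoffs 8, 7 → best response P.
Player 3 against (A, P): payoffs 6, 14, 18 → best response Gamma.
Player 3 against (A, Q): payoffs 17, 20, 1 → best response Beta.
Player 3 against (B, P): payoffs 7, 17, 9 → best response Beta.
Player 3 against (B, Q): payoffs 11, 20, 1 → best response Beta.
Mutual best responses: (B, Q, Beta).

Pure NE: (B, Q, Beta)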